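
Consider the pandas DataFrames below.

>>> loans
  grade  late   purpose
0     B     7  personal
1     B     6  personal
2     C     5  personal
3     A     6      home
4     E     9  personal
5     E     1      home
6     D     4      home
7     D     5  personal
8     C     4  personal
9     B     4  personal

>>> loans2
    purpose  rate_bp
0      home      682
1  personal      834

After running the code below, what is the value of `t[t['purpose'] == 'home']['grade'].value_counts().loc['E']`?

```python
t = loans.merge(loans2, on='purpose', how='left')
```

1

merge on 'purpose' (how='left') → 10 rows:
  grade  late   purpose  rate_bp
0     B     7  personal      834
1     B     6  personal      834
2     C     5  personal      834
3     A     6      home      682
4     E     9  personal      834
5     E     1      home      682
6     D     4      home      682
7     D     5  personal      834
8     C     4  personal      834
9     B     4  personal      834
filter rows where purpose == 'home':
  grade  late purpose  rate_bp
3     A     6    home      682
5     E     1    home      682
6     D     4    home      682
value_counts of grade:
grade
A    1
E    1
D    1
Name: count, dtype: int64
So loc['E'] = 1.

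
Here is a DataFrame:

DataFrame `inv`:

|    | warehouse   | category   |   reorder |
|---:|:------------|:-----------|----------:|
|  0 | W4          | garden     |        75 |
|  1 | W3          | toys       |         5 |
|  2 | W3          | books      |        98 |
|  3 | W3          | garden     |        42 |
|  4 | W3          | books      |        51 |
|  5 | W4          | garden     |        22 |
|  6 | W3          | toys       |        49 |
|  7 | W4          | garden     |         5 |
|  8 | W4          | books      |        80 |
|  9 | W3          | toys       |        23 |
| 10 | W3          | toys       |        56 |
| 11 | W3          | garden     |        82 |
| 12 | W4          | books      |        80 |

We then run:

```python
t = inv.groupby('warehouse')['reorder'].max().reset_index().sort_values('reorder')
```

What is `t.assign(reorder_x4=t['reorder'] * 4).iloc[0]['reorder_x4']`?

group by warehouse, max of reorder:
warehouse
W3    98
W4    80
Name: reorder, dtype: int64
reset_index():
  warehouse  reorder
0        W3       98
1        W4       80
sort by reorder:
  warehouse  reorder
1        W4       80
0        W3       98
add column reorder_x4 = t['reorder'] * 4:
  warehouse  reorder  reorder_x4
1        W4       80         320
0        W3       98         392
Taking the value at position 0, column 'reorder_x4' gives 320.

320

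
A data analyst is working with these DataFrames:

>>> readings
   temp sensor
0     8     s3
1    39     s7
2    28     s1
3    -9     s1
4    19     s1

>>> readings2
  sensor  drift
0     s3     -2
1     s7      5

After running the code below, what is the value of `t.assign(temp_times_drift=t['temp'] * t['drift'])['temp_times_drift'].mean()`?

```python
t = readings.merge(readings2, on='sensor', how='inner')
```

merge on 'sensor' (how='inner') → 2 rows:
   temp sensor  drift
0     8     s3     -2
1    39     s7      5
add column temp_times_drift = t['temp'] * t['drift']:
   temp sensor  drift  temp_times_drift
0     8     s3     -2               -16
1    39     s7      5               195
The mean of column 'temp_times_drift' is 89.5.

89.5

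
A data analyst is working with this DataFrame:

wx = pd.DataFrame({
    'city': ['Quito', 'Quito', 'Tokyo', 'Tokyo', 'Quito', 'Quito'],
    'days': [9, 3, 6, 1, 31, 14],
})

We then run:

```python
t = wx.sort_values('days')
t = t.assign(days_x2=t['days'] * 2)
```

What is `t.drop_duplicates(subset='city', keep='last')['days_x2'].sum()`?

sort by days:
    city  days
3  Tokyo     1
1  Quito     3
2  Tokyo     6
0  Quito     9
5  Quito    14
4  Quito    31
add column days_x2 = t['days'] * 2:
    city  days  days_x2
3  Tokyo     1        2
1  Quito     3        6
2  Tokyo     6       12
0  Quito     9       18
5  Quito    14       28
4  Quito    31       62
drop duplicate city (keep=last):
    city  days  days_x2
2  Tokyo     6       12
4  Quito    31       62
Taking the sum of column 'days_x2' gives 74.

74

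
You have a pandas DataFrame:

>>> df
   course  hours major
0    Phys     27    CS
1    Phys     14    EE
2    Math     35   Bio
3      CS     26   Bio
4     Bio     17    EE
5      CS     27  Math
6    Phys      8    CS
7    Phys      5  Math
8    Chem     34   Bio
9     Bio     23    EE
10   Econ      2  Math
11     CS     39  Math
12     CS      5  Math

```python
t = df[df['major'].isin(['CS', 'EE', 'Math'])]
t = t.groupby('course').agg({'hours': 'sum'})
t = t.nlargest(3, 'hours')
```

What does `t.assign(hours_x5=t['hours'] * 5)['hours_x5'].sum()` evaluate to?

filter rows where major in ['CS', 'EE', 'Math']:
   course  hours major
0    Phys     27    CS
1    Phys     14    EE
4     Bio     17    EE
5      CS     27  Math
6    Phys      8    CS
7    Phys      5  Math
9     Bio     23    EE
10   Econ      2  Math
11     CS     39  Math
12     CS      5  Math
group by course, sum of hours:
        hours
course       
Bio        40
CS         71
Econ        2
Phys       54
take 3 rows with largest hours:
        hours
course       
CS         71
Phys       54
Bio        40
add column hours_x5 = t['hours'] * 5:
        hours  hours_x5
course                 
CS         71       355
Phys       54       270
Bio        40       200
sum of column 'hours_x5' → 825

825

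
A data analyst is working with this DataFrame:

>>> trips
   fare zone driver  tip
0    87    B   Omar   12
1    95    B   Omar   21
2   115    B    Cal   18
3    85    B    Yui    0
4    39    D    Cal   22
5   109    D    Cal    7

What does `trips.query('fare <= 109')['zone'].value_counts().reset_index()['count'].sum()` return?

5

filter rows where fare <= 109:
   fare zone driver  tip
0    87    B   Omar   12
1    95    B   Omar   21
3    85    B    Yui    0
4    39    D    Cal   22
5   109    D    Cal    7
value_counts of zone:
zone
B    3
D    2
Name: count, dtype: int64
reset_index():
  zone  count
0    B      3
1    D      2
The sum of column 'count' is 5.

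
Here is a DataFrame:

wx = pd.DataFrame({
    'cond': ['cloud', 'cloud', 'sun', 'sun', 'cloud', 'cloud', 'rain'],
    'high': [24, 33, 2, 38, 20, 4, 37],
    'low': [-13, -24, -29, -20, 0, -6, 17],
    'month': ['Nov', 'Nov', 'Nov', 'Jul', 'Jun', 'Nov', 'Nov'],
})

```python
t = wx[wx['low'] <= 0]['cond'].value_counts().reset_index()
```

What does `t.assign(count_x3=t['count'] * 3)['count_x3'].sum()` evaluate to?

18

filter rows where low <= 0:
    cond  high  low month
0  cloud    24  -13   Nov
1  cloud    33  -24   Nov
2    sun     2  -29   Nov
3    sun    38  -20   Jul
4  cloud    20    0   Jun
5  cloud     4   -6   Nov
value_counts of cond:
cond
cloud    4
sun      2
Name: count, dtype: int64
reset_index():
    cond  count
0  cloud      4
1    sun      2
add column count_x3 = t['count'] * 3:
    cond  count  count_x3
0  cloud      4        12
1    sun      2         6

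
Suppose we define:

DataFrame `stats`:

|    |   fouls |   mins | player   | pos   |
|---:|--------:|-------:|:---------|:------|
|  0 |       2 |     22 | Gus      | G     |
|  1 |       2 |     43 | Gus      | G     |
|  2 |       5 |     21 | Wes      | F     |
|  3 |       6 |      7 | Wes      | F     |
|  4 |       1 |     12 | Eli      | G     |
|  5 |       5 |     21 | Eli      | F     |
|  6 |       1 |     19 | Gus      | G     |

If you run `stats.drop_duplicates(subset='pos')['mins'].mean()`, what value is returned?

drop duplicate pos (keep=first):
   fouls  mins player pos
0      2    22    Gus   G
2      5    21    Wes   F
So mean() = 21.5.

21.5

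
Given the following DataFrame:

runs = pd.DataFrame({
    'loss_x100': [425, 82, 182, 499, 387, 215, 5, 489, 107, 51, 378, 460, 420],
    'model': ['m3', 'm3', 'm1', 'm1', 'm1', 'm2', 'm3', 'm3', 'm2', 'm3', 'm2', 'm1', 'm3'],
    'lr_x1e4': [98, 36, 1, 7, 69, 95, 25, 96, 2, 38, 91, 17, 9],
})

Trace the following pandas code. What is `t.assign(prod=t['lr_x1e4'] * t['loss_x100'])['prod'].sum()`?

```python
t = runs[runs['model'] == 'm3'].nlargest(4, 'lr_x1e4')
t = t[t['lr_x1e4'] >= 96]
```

filter rows where model == 'm3':
    loss_x100 model  lr_x1e4
0         425    m3       98
1          82    m3       36
6           5    m3       25
7         489    m3       96
9          51    m3       38
12        420    m3        9
take 4 rows with largest lr_x1e4:
   loss_x100 model  lr_x1e4
0        425    m3       98
7        489    m3       96
9         51    m3       38
1         82    m3       36
filter rows where lr_x1e4 >= 96:
   loss_x100 model  lr_x1e4
0        425    m3       98
7        489    m3       96
add column prod = t['lr_x1e4'] * t['loss_x100']:
   loss_x100 model  lr_x1e4   prod
0        425    m3       98  41650
7        489    m3       96  46944
So sum() = 88594.

88594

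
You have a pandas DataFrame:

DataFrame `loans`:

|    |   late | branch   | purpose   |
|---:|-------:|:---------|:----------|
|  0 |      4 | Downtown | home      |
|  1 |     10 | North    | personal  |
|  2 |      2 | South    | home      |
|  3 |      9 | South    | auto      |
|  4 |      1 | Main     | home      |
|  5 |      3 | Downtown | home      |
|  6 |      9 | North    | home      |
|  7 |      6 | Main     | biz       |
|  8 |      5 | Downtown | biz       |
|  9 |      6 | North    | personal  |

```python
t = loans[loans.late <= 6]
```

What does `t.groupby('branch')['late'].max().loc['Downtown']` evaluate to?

5

filter rows where late <= 6:
   late    branch   purpose
0     4  Downtown      home
2     2     South      home
4     1      Main      home
5     3  Downtown      home
7     6      Main       biz
8     5  Downtown       biz
9     6     North  personal
group by branch, max of late:
branch
Downtown    5
Main        6
North       6
South       2
Name: late, dtype: int64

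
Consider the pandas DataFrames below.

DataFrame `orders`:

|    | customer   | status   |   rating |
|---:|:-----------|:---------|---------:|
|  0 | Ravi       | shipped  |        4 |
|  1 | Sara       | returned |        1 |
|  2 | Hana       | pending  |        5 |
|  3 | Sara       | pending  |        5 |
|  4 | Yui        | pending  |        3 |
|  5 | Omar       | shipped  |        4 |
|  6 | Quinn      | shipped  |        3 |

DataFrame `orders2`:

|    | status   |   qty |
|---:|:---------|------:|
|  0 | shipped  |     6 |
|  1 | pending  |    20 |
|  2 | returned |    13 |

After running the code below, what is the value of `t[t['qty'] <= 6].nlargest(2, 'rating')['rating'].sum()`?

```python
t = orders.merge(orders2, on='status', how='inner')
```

merge on 'status' (how='inner') → 7 rows:
  customer    status  rating  qty
0     Ravi   shipped       4    6
1     Sara  returned       1   13
2     Hana   pending       5   20
3     Sara   pending       5   20
4      Yui   pending       3   20
5     Omar   shipped       4    6
6    Quinn   shipped       3    6
filter rows where qty <= 6:
  customer   status  rating  qty
0     Ravi  shipped       4    6
5     Omar  shipped       4    6
6    Quinn  shipped       3    6
take 2 rows with largest rating:
  customer   status  rating  qty
0     Ravi  shipped       4    6
5     Omar  shipped       4    6
Then the sum of column 'rating': 8

8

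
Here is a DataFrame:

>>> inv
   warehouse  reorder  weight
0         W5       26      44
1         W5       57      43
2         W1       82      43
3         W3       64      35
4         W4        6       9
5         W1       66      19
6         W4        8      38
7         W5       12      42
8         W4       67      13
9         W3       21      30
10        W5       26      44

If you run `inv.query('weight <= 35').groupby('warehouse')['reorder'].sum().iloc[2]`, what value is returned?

73

filter rows where weight <= 35:
  warehouse  reorder  weight
3        W3       64      35
4        W4        6       9
5        W1       66      19
8        W4       67      13
9        W3       21      30
group by warehouse, sum of reorder:
warehouse
W1    66
W3    85
W4    73
Name: reorder, dtype: int64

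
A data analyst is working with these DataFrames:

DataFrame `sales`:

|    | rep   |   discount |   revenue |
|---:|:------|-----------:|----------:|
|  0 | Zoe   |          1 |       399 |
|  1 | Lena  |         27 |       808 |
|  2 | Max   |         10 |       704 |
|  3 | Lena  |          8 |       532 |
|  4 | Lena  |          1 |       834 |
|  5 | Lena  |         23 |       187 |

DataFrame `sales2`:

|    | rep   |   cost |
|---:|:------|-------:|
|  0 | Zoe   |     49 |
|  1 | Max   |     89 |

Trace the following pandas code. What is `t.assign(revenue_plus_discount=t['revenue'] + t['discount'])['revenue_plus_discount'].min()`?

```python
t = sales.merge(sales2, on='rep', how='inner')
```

400

merge on 'rep' (how='inner') → 2 rows:
   rep  discount  revenue  cost
0  Zoe         1      399    49
1  Max        10      704    89
add column revenue_plus_discount = t['revenue'] + t['discount']:
   rep  discount  revenue  cost  revenue_plus_discount
0  Zoe         1      399    49                    400
1  Max        10      704    89                    714
Finally, min of column 'revenue_plus_discount' = 400.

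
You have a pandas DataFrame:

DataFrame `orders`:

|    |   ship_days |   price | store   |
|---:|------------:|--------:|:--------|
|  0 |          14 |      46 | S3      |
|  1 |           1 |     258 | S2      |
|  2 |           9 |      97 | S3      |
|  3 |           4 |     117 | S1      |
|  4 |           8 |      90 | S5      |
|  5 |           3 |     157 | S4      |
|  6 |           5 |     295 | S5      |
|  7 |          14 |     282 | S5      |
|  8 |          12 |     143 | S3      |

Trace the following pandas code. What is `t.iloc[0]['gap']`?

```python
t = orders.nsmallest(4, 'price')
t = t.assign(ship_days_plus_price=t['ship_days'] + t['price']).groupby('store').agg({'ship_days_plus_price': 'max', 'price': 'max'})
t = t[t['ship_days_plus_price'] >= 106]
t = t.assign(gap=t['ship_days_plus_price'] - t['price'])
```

4

take 4 rows with smallest price:
   ship_days  price store
0         14     46    S3
4          8     90    S5
2          9     97    S3
3          4    117    S1
add column ship_days_plus_price = t['ship_days'] + t['price']:
   ship_days  price store  ship_days_plus_price
0         14     46    S3                    60
4          8     90    S5                    98
2          9     97    S3                   106
3          4    117    S1                   121
group by store: max(ship_days_plus_price), max(price):
       ship_days_plus_price  price
store                             
S1                      121    117
S3                      106     97
S5                       98     90
filter rows where ship_days_plus_price >= 106:
       ship_days_plus_price  price
store                             
S1                      121    117
S3                      106     97
add column gap = t['ship_days_plus_price'] - t['price']:
       ship_days_plus_price  price  gap
store                                  
S1                      121    117    4
S3                      106     97    9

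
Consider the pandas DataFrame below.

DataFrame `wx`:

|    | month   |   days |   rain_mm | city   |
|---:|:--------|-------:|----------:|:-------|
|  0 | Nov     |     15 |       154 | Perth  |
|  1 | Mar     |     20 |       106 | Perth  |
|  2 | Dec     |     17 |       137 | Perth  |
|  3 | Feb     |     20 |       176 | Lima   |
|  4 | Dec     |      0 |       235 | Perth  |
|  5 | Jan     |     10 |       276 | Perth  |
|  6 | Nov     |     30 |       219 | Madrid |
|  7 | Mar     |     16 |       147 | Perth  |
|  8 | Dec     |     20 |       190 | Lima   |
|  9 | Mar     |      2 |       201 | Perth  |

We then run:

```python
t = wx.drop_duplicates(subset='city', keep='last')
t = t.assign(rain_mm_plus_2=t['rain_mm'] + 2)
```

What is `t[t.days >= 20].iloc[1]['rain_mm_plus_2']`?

drop duplicate city (keep=last):
  month  days  rain_mm    city
6   Nov    30      219  Madrid
8   Dec    20      190    Lima
9   Mar     2      201   Perth
add column rain_mm_plus_2 = t['rain_mm'] + 2:
  month  days  rain_mm    city  rain_mm_plus_2
6   Nov    30      219  Madrid             221
8   Dec    20      190    Lima             192
9   Mar     2      201   Perth             203
filter rows where days >= 20:
  month  days  rain_mm    city  rain_mm_plus_2
6   Nov    30      219  Madrid             221
8   Dec    20      190    Lima             192
Hence 192.

192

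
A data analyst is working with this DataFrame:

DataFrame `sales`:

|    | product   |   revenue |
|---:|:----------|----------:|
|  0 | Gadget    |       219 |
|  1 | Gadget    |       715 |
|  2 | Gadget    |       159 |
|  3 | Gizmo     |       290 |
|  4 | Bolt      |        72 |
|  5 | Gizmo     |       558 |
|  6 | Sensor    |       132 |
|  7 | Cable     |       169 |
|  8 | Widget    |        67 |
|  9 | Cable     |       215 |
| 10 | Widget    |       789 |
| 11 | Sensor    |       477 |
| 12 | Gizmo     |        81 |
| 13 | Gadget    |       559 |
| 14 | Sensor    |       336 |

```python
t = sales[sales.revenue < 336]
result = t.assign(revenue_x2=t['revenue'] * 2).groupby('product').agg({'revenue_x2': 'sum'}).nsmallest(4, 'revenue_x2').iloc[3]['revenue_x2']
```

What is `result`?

742

filter rows where revenue < 336:
   product  revenue
0   Gadget      219
2   Gadget      159
3    Gizmo      290
4     Bolt       72
6   Sensor      132
7    Cable      169
8   Widget       67
9    Cable      215
12   Gizmo       81
add column revenue_x2 = t['revenue'] * 2:
   product  revenue  revenue_x2
0   Gadget      219         438
2   Gadget      159         318
3    Gizmo      290         580
4     Bolt       72         144
6   Sensor      132         264
7    Cable      169         338
8   Widget       67         134
9    Cable      215         430
12   Gizmo       81         162
group by product, sum of revenue_x2:
         revenue_x2
product            
Bolt            144
Cable           768
Gadget          756
Gizmo           742
Sensor          264
Widget          134
take 4 rows with smallest revenue_x2:
         revenue_x2
product            
Widget          134
Bolt            144
Sensor          264
Gizmo           742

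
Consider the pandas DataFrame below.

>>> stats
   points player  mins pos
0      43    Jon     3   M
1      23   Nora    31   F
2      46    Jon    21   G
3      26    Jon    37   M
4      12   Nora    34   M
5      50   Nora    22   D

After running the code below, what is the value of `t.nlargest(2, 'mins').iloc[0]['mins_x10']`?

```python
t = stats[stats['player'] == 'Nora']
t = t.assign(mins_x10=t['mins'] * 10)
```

340

filter rows where player == 'Nora':
   points player  mins pos
1      23   Nora    31   F
4      12   Nora    34   M
5      50   Nora    22   D
add column mins_x10 = t['mins'] * 10:
   points player  mins pos  mins_x10
1      23   Nora    31   F       310
4      12   Nora    34   M       340
5      50   Nora    22   D       220
take 2 rows with largest mins:
   points player  mins pos  mins_x10
4      12   Nora    34   M       340
1      23   Nora    31   F       310
Hence 340.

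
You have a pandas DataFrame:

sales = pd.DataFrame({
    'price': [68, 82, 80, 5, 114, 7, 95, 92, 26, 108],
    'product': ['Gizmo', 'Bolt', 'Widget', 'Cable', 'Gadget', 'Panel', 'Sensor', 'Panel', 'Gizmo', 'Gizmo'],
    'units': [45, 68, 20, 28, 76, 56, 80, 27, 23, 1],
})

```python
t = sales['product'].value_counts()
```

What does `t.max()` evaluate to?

value_counts of product:
product
Gizmo     3
Panel     2
Bolt      1
Widget    1
Cable     1
Gadget    1
Sensor    1
Name: count, dtype: int64
max of the resulting series → 3

3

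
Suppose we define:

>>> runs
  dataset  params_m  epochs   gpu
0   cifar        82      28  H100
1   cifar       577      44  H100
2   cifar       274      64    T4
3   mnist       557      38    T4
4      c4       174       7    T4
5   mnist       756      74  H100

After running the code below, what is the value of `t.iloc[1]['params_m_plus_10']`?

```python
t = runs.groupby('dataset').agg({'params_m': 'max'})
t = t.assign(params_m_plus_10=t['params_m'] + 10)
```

group by dataset, max of params_m:
         params_m
dataset          
c4            174
cifar         577
mnist         756
add column params_m_plus_10 = t['params_m'] + 10:
         params_m  params_m_plus_10
dataset                            
c4            174               184
cifar         577               587
mnist         756               766
Reading off the value at position 1, column 'params_m_plus_10', we get 587.

587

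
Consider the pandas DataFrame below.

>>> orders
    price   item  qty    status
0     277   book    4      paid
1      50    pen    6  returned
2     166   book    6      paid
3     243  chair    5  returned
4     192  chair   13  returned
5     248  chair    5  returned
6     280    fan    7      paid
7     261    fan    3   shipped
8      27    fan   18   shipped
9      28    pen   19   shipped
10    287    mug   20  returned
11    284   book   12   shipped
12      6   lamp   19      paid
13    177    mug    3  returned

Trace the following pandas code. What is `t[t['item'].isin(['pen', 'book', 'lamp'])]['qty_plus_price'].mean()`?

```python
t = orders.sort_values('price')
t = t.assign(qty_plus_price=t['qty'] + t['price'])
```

sort by price:
    price   item  qty    status
12      6   lamp   19      paid
8      27    fan   18   shipped
9      28    pen   19   shipped
1      50    pen    6  returned
2     166   book    6      paid
13    177    mug    3  returned
4     192  chair   13  returned
3     243  chair    5  returned
5     248  chair    5  returned
7     261    fan    3   shipped
0     277   book    4      paid
6     280    fan    7      paid
11    284   book   12   shipped
10    287    mug   20  returned
add column qty_plus_price = t['qty'] + t['price']:
    price   item  qty    status  qty_plus_price
12      6   lamp   19      paid              25
8      27    fan   18   shipped              45
9      28    pen   19   shipped              47
1      50    pen    6  returned              56
2     166   book    6      paid             172
13    177    mug    3  returned             180
4     192  chair   13  returned             205
3     243  chair    5  returned             248
5     248  chair    5  returned             253
7     261    fan    3   shipped             264
0     277   book    4      paid             281
6     280    fan    7      paid             287
11    284   book   12   shipped             296
10    287    mug   20  returned             307
filter rows where item in ['pen', 'book', 'lamp']:
    price  item  qty    status  qty_plus_price
12      6  lamp   19      paid              25
9      28   pen   19   shipped              47
1      50   pen    6  returned              56
2     166  book    6      paid             172
0     277  book    4      paid             281
11    284  book   12   shipped             296
So mean() = 146.166666667.

146.166666667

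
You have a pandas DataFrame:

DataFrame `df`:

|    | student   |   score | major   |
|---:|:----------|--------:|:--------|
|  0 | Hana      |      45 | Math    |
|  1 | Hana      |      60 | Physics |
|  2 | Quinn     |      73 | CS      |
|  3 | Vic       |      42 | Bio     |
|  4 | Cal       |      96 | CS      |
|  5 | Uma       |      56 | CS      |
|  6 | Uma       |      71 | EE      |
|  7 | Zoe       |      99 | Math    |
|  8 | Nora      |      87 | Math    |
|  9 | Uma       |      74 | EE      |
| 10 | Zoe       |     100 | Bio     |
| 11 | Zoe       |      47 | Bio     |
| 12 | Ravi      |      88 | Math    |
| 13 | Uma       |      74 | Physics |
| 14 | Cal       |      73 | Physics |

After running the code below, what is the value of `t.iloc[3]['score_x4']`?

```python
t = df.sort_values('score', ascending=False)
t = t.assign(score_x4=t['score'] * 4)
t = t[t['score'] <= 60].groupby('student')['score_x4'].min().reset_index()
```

188

sort by score descending:
   student  score    major
10     Zoe    100      Bio
7      Zoe     99     Math
4      Cal     96       CS
12    Ravi     88     Math
8     Nora     87     Math
9      Uma     74       EE
13     Uma     74  Physics
2    Quinn     73       CS
14     Cal     73  Physics
6      Uma     71       EE
1     Hana     60  Physics
5      Uma     56       CS
11     Zoe     47      Bio
0     Hana     45     Math
3      Vic     42      Bio
add column score_x4 = t['score'] * 4:
   student  score    major  score_x4
10     Zoe    100      Bio       400
7      Zoe     99     Math       396
4      Cal     96       CS       384
12    Ravi     88     Math       352
8     Nora     87     Math       348
9      Uma     74       EE       296
13     Uma     74  Physics       296
2    Quinn     73       CS       292
14     Cal     73  Physics       292
6      Uma     71       EE       284
1     Hana     60  Physics       240
5      Uma     56       CS       224
11     Zoe     47      Bio       188
0     Hana     45     Math       180
3      Vic     42      Bio       168
filter rows where score <= 60:
   student  score    major  score_x4
1     Hana     60  Physics       240
5      Uma     56       CS       224
11     Zoe     47      Bio       188
0     Hana     45     Math       180
3      Vic     42      Bio       168
group by student, min of score_x4:
student
Hana    180
Uma     224
Vic     168
Zoe     188
Name: score_x4, dtype: int64
reset_index():
  student  score_x4
0    Hana       180
1     Uma       224
2     Vic       168
3     Zoe       188
value at position 3, column 'score_x4' → 188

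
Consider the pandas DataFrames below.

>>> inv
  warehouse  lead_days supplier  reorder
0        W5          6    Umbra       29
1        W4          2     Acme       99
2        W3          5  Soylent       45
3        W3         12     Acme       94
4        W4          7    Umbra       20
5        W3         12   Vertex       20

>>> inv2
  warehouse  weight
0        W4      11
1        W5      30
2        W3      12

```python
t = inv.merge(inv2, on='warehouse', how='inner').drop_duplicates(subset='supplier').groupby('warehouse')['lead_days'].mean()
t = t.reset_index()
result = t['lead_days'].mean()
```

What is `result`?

merge on 'warehouse' (how='inner') → 6 rows:
  warehouse  lead_days supplier  reorder  weight
0        W5          6    Umbra       29      30
1        W4          2     Acme       99      11
2        W3          5  Soylent       45      12
3        W3         12     Acme       94      12
4        W4          7    Umbra       20      11
5        W3         12   Vertex       20      12
drop duplicate supplier (keep=first):
  warehouse  lead_days supplier  reorder  weight
0        W5          6    Umbra       29      30
1        W4          2     Acme       99      11
2        W3          5  Soylent       45      12
5        W3         12   Vertex       20      12
group by warehouse, mean of lead_days:
warehouse
W3    8.5
W4    2.0
W5    6.0
Name: lead_days, dtype: float64
reset_index():
  warehouse  lead_days
0        W3        8.5
1        W4        2.0
2        W5        6.0

5.5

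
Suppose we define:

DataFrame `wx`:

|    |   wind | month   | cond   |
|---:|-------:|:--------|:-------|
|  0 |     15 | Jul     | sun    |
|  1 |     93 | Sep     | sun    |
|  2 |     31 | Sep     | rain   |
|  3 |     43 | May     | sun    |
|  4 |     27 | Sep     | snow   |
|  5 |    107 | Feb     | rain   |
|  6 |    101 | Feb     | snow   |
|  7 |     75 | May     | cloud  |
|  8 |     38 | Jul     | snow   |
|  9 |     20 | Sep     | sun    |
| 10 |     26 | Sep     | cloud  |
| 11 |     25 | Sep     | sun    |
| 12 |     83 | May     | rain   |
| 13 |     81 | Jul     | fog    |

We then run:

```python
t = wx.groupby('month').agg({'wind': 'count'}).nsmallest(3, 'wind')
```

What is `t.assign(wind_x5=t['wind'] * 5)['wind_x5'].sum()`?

group by month, count of wind:
       wind
month      
Feb       2
Jul       3
May       3
Sep       6
take 3 rows with smallest wind:
       wind
month      
Feb       2
Jul       3
May       3
add column wind_x5 = t['wind'] * 5:
       wind  wind_x5
month               
Feb       2       10
Jul       3       15
May       3       15

40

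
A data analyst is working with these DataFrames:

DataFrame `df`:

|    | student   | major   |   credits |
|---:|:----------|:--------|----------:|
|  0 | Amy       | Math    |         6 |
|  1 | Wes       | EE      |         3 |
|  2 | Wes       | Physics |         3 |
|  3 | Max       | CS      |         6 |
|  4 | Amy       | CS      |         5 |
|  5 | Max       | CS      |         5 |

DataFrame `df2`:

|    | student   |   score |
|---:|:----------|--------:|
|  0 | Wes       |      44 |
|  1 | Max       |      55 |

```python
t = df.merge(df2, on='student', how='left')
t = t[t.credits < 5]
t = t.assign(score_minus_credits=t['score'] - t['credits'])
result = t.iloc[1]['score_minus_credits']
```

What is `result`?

merge on 'student' (how='left') → 6 rows:
  student    major  credits  score
0     Amy     Math        6    NaN
1     Wes       EE        3   44.0
2     Wes  Physics        3   44.0
3     Max       CS        6   55.0
4     Amy       CS        5    NaN
5     Max       CS        5   55.0
filter rows where credits < 5:
  student    major  credits  score
1     Wes       EE        3   44.0
2     Wes  Physics        3   44.0
add column score_minus_credits = t['score'] - t['credits']:
  student    major  credits  score  score_minus_credits
1     Wes       EE        3   44.0                 41.0
2     Wes  Physics        3   44.0                 41.0
Then the value at position 1, column 'score_minus_credits': 41.0

41.0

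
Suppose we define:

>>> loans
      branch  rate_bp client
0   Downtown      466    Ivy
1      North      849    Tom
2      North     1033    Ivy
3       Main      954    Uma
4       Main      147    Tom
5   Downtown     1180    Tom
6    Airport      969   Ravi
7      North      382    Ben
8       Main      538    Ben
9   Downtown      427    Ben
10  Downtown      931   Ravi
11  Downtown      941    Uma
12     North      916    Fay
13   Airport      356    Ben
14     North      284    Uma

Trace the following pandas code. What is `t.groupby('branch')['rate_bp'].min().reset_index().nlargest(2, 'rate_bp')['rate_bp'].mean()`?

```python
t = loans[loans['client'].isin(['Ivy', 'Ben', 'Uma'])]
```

filter rows where client in ['Ivy', 'Ben', 'Uma']:
      branch  rate_bp client
0   Downtown      466    Ivy
2      North     1033    Ivy
3       Main      954    Uma
7      North      382    Ben
8       Main      538    Ben
9   Downtown      427    Ben
11  Downtown      941    Uma
13   Airport      356    Ben
14     North      284    Uma
group by branch, min of rate_bp:
branch
Airport     356
Downtown    427
Main        538
North       284
Name: rate_bp, dtype: int64
reset_index():
     branch  rate_bp
0   Airport      356
1  Downtown      427
2      Main      538
3     North      284
take 2 rows with largest rate_bp:
     branch  rate_bp
2      Main      538
1  Downtown      427
Then the mean of column 'rate_bp': 482.5

482.5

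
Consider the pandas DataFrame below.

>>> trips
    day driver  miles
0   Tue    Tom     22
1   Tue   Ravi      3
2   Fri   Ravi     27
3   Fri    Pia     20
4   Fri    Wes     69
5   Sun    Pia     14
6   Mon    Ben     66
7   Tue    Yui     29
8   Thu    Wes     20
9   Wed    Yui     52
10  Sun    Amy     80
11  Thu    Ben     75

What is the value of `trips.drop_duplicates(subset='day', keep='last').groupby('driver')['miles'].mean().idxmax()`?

drop duplicate day (keep=last):
    day driver  miles
4   Fri    Wes     69
6   Mon    Ben     66
7   Tue    Yui     29
9   Wed    Yui     52
10  Sun    Amy     80
11  Thu    Ben     75
group by driver, mean of miles:
driver
Amy    80.0
Ben    70.5
Wes    69.0
Yui    40.5
Name: miles, dtype: float64
Finally, label with the largest value = Amy.

Amy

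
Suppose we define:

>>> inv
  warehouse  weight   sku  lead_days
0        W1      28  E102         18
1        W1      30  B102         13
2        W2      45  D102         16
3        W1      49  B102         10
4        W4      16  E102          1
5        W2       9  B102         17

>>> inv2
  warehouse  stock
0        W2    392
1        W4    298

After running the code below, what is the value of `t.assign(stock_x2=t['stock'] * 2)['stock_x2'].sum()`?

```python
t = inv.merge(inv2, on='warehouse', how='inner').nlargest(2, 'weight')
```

1380

merge on 'warehouse' (how='inner') → 3 rows:
  warehouse  weight   sku  lead_days  stock
0        W2      45  D102         16    392
1        W4      16  E102          1    298
2        W2       9  B102         17    392
take 2 rows with largest weight:
  warehouse  weight   sku  lead_days  stock
0        W2      45  D102         16    392
1        W4      16  E102          1    298
add column stock_x2 = t['stock'] * 2:
  warehouse  weight   sku  lead_days  stock  stock_x2
0        W2      45  D102         16    392       784
1        W4      16  E102          1    298       596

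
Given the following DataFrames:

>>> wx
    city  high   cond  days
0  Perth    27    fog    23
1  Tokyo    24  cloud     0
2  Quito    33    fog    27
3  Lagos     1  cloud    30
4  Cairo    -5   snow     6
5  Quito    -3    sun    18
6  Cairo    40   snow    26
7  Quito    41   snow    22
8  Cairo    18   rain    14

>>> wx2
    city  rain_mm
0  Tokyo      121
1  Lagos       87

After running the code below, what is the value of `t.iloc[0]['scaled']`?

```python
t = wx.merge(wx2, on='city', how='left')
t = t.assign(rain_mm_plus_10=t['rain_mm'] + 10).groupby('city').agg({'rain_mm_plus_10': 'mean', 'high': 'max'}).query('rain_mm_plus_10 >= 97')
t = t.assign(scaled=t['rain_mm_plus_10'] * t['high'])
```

97.0

merge on 'city' (how='left') → 9 rows:
    city  high   cond  days  rain_mm
0  Perth    27    fog    23      NaN
1  Tokyo    24  cloud     0    121.0
2  Quito    33    fog    27      NaN
3  Lagos     1  cloud    30     87.0
4  Cairo    -5   snow     6      NaN
5  Quito    -3    sun    18      NaN
6  Cairo    40   snow    26      NaN
7  Quito    41   snow    22      NaN
8  Cairo    18   rain    14      NaN
add column rain_mm_plus_10 = t['rain_mm'] + 10:
    city  high   cond  days  rain_mm  rain_mm_plus_10
0  Perth    27    fog    23      NaN              NaN
1  Tokyo    24  cloud     0    121.0            131.0
2  Quito    33    fog    27      NaN              NaN
3  Lagos     1  cloud    30     87.0             97.0
4  Cairo    -5   snow     6      NaN              NaN
5  Quito    -3    sun    18      NaN              NaN
6  Cairo    40   snow    26      NaN              NaN
7  Quito    41   snow    22      NaN              NaN
8  Cairo    18   rain    14      NaN              NaN
group by city: mean(rain_mm_plus_10), max(high):
       rain_mm_plus_10  high
city                        
Cairo              NaN    40
Lagos             97.0     1
Perth              NaN    27
Quito              NaN    41
Tokyo            131.0    24
filter rows where rain_mm_plus_10 >= 97:
       rain_mm_plus_10  high
city                        
Lagos             97.0     1
Tokyo            131.0    24
add column scaled = t['rain_mm_plus_10'] * t['high']:
       rain_mm_plus_10  high  scaled
city                                
Lagos             97.0     1    97.0
Tokyo            131.0    24  3144.0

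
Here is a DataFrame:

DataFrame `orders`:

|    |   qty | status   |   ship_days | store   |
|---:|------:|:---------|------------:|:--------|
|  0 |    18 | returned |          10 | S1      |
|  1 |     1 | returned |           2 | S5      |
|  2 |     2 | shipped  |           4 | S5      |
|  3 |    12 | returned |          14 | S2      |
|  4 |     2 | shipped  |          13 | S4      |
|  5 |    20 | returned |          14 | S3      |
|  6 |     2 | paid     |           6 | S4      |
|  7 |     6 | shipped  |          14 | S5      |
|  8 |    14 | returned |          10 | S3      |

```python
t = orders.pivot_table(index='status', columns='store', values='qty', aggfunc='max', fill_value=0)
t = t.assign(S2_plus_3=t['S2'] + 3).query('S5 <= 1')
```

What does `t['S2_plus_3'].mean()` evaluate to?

9.0

pivot: rows=status, cols=store, max(qty):
store     S1  S2  S3  S4  S5
status                      
paid       0   0   0   2   0
returned  18  12  20   0   1
shipped    0   0   0   2   6
add column S2_plus_3 = t['S2'] + 3:
store     S1  S2  S3  S4  S5  S2_plus_3
status                                 
paid       0   0   0   2   0          3
returned  18  12  20   0   1         15
shipped    0   0   0   2   6          3
filter rows where S5 <= 1:
store     S1  S2  S3  S4  S5  S2_plus_3
status                                 
paid       0   0   0   2   0          3
returned  18  12  20   0   1         15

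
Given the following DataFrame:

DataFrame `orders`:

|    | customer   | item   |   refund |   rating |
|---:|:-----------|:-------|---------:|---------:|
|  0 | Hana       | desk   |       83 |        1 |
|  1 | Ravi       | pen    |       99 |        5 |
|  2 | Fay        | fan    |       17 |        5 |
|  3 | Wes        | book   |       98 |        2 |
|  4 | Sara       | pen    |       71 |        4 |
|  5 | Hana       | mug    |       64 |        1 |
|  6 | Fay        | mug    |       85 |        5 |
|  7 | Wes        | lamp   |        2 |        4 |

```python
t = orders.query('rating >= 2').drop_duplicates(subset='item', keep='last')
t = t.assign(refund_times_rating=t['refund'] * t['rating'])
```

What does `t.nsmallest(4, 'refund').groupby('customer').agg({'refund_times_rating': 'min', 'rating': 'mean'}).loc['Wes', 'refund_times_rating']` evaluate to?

filter rows where rating >= 2:
  customer  item  refund  rating
1     Ravi   pen      99       5
2      Fay   fan      17       5
3      Wes  book      98       2
4     Sara   pen      71       4
6      Fay   mug      85       5
7      Wes  lamp       2       4
drop duplicate item (keep=last):
  customer  item  refund  rating
2      Fay   fan      17       5
3      Wes  book      98       2
4     Sara   pen      71       4
6      Fay   mug      85       5
7      Wes  lamp       2       4
add column refund_times_rating = t['refund'] * t['rating']:
  customer  item  refund  rating  refund_times_rating
2      Fay   fan      17       5                   85
3      Wes  book      98       2                  196
4     Sara   pen      71       4                  284
6      Fay   mug      85       5                  425
7      Wes  lamp       2       4                    8
take 4 rows with smallest refund:
  customer  item  refund  rating  refund_times_rating
7      Wes  lamp       2       4                    8
2      Fay   fan      17       5                   85
4     Sara   pen      71       4                  284
6      Fay   mug      85       5                  425
group by customer: min(refund_times_rating), mean(rating):
          refund_times_rating  rating
customer                             
Fay                        85     5.0
Sara                      284     4.0
Wes                         8     4.0

8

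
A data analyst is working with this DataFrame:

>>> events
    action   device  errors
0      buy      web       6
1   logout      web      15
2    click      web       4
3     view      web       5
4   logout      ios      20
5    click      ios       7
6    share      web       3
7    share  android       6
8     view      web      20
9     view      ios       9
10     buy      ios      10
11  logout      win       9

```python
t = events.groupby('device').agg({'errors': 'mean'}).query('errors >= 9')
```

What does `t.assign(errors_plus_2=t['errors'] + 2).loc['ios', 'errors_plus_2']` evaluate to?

group by device, mean of errors:
            errors
device            
android   6.000000
ios      11.500000
web       8.833333
win       9.000000
filter rows where errors >= 9:
        errors
device        
ios       11.5
win        9.0
add column errors_plus_2 = t['errors'] + 2:
        errors  errors_plus_2
device                       
ios       11.5           13.5
win        9.0           11.0

13.5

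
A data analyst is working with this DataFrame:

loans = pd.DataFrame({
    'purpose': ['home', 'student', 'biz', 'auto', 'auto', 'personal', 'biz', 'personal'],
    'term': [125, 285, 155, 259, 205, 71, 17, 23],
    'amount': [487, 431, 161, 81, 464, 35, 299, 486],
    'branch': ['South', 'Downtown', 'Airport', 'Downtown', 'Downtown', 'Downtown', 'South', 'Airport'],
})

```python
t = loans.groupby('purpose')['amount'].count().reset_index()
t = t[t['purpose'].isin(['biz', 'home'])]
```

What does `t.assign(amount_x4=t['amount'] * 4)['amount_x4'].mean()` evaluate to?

6.0

group by purpose, count of amount:
purpose
auto        2
biz         2
home        1
personal    2
student     1
Name: amount, dtype: int64
reset_index():
    purpose  amount
0      auto       2
1       biz       2
2      home       1
3  personal       2
4   student       1
filter rows where purpose in ['biz', 'home']:
  purpose  amount
1     biz       2
2    home       1
add column amount_x4 = t['amount'] * 4:
  purpose  amount  amount_x4
1     biz       2          8
2    home       1          4
Hence 6.0.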